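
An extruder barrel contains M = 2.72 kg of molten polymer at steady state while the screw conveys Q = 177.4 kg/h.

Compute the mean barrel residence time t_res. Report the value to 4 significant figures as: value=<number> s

value=55.20 s

Throughput in SI: Q_s = 177.4 kg/h ÷ 3600 s/h = 0.0492778 kg/s
t_res = M / Q_s = 2.72 ÷ 0.0492778 = 55.1973 s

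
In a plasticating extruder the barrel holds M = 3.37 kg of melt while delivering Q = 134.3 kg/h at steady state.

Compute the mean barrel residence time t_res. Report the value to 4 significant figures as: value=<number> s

value=90.34 s

Throughput in SI: Q_s = 134.3 kg/h ÷ 3600 s/h = 0.0373056 kg/s
Mean residence time: t_res = M/Q_s = 3.37 kg / 0.0373056 kg/s = 90.3351 s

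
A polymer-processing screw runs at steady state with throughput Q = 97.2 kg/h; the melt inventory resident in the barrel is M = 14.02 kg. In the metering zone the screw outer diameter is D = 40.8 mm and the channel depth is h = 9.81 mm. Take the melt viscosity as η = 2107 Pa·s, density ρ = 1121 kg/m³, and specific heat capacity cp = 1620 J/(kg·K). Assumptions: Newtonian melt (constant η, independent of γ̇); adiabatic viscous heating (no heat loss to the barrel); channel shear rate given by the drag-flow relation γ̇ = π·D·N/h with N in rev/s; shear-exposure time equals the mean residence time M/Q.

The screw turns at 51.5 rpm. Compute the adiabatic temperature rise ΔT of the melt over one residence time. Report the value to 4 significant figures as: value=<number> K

value=75.77 K

Throughput in SI: Q_s = 97.2 kg/h ÷ 3600 s/h = 0.027 kg/s
Mean residence time: t_res = M/Q_s = 14.02 kg / 0.027 kg/s = 519.259 s
Convert to SI: D = 0.0408 m, h = 0.00981 m, N = 51.5/60 = 0.858333 rev/s
γ̇ = π·D·N / h = π · 0.0408 · 0.858333 / 0.00981 = 11.2149 s⁻¹
Adiabatic rise: ΔT = η γ̇² t_res / (ρ cp) = 2107·(11.2149)²·519.259 / (1121·1620) = 75.7743 K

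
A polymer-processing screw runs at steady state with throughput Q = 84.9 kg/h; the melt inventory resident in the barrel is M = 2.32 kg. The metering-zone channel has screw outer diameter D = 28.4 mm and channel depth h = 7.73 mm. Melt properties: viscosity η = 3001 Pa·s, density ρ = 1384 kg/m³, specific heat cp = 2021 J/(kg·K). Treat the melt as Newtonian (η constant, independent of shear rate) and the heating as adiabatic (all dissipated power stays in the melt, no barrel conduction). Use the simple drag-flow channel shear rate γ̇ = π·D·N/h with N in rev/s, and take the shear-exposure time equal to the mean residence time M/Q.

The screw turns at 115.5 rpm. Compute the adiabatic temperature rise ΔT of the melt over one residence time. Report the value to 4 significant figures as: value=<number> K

value=52.11 K

Q_s = Q / 3600 = 84.9 / 3600 = 0.0235833 kg/s
t_res = M / Q_s = 2.32 ÷ 0.0235833 = 98.3746 s
Geometry in metres: D = 28.4 mm → 0.0284 m, h = 7.73 mm → 0.00773 m; screw speed N = 115.5 rpm = 1.925 rev/s
γ̇ = π·D·N / h = π · 0.0284 · 1.925 / 0.00773 = 22.2187 s⁻¹
Adiabatic rise: ΔT = η γ̇² t_res / (ρ cp) = 3001·(22.2187)²·98.3746 / (1384·2021) = 52.1057 K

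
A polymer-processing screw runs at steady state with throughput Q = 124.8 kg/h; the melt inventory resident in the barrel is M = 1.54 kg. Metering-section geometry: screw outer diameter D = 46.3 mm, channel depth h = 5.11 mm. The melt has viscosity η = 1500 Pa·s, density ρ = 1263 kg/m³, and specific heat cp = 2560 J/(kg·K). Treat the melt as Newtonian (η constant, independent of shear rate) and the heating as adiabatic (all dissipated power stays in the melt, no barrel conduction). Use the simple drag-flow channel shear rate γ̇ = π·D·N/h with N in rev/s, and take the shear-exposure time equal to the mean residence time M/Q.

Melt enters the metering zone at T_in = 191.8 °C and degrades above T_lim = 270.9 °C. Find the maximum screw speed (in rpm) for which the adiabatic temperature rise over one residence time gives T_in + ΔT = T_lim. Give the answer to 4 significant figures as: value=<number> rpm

Q_s = Q / 3600 = 124.8 / 3600 = 0.0346667 kg/s
t_res = M / Q_s = 1.54 / 0.0346667 = 44.4231 s
Convert to metres: D = 0.0463 m, h = 0.00511 m
Allowable rise: ΔT_a = T_lim − T_in = 270.9 − 191.8 = 79.1 K
Invert ΔT = ηγ̇²t_res/(ρcp) for γ̇: γ̇_max² = ΔT_a ρ cp / (η t_res) = 79.1·1263·2560 / (1500·44.4231) = 3838.13 s⁻²
Take the square root: γ̇_max = √(3838.13) = 61.9527 s⁻¹
N_max = γ̇_max h / (πD) = 61.9527·0.00511/(π·0.0463) = 2.17646 rev/s → ×60 = 130.587 rpm

value=130.6 rpm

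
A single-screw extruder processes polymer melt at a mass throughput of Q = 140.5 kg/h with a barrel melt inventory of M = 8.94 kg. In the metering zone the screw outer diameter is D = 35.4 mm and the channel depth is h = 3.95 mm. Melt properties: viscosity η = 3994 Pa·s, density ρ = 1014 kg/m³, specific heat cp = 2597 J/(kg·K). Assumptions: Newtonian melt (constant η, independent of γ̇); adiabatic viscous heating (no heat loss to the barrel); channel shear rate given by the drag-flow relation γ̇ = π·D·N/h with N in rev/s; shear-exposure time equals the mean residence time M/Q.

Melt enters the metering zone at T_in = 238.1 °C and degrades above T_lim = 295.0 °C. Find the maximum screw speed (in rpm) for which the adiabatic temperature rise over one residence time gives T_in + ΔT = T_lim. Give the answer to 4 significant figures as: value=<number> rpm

Throughput in SI: Q_s = 140.5 kg/h ÷ 3600 s/h = 0.0390278 kg/s
Mean residence time: t_res = M/Q_s = 8.94 kg / 0.0390278 kg/s = 229.068 s
Geometry in SI: D = 35.4 mm → 0.0354 m, h = 3.95 mm → 0.00395 m
ΔT_a = T_lim − T_in = 295.0 °C − 238.1 °C = 56.9 K
γ̇_max² = ΔT_a·ρ·cp / (η·t_res) = [56.9 × 1014 × 2597] / [3994 × 229.068] = 163.776 s⁻²
γ̇_max = sqrt(163.776) = 12.7975 s⁻¹
Solve γ̇ = πDN/h for N: N_max = γ̇_max·h/(π·D) = 12.7975 × 0.00395 / (π × 0.0354) = 0.454537 rev/s = 27.2722 rpm

value=27.27 rpm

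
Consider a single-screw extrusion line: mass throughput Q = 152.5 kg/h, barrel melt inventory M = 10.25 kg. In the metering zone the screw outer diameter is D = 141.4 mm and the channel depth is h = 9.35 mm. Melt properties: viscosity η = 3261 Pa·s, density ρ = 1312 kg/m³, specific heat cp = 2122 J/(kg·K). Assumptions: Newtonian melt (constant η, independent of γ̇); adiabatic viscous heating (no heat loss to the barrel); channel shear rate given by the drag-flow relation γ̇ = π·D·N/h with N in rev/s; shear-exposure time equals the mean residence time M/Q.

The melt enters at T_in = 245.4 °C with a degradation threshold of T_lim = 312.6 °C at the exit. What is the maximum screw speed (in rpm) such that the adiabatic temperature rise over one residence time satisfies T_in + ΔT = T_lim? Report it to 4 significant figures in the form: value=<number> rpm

value=19.45 rpm

Throughput in SI: Q_s = 152.5 kg/h ÷ 3600 s/h = 0.0423611 kg/s
t_res = M / Q_s = 10.25 ÷ 0.0423611 = 241.967 s
D = 141.4 mm = 0.1414 m;  h = 9.35 mm = 0.00935 m
Allowable rise: ΔT_a = T_lim − T_in = 312.6 − 245.4 = 67.2 K
Invert ΔT = ηγ̇²t_res/(ρcp) for γ̇: γ̇_max² = ΔT_a ρ cp / (η t_res) = 67.2·1312·2122 / (3261·241.967) = 237.105 s⁻²
γ̇_max = √237.105 = 15.3982 s⁻¹
N_max = γ̇_max·h / (π·D) = 15.3982 · 0.00935 / (π · 0.1414) = 0.324103 rev/s = 19.4462 rpm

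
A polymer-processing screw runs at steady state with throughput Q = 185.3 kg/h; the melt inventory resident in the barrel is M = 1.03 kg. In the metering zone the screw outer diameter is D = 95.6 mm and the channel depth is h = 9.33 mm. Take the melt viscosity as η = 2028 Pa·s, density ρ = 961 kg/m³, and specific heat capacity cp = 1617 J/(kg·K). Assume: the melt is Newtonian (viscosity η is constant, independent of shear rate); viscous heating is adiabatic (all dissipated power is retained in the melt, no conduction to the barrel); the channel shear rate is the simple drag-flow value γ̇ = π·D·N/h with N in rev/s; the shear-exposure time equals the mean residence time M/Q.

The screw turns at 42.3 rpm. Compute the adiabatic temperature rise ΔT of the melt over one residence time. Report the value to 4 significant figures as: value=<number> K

value=13.45 K

Convert throughput: Q = 185.3 kg/h = 185.3/3600 = 0.0514722 kg/s
t_res = M / Q_s = 1.03 / 0.0514722 = 20.0108 s
Convert to SI: D = 0.0956 m, h = 0.00933 m, N = 42.3/60 = 0.705 rev/s
γ̇ = π·D·N / h = π · 0.0956 · 0.705 / 0.00933 = 22.6942 s⁻¹
ΔT = η·γ̇²·t_res / (ρ·cp) = 2028 · (22.6942)² · 20.0108 / (961 · 1617) = 13.4502 K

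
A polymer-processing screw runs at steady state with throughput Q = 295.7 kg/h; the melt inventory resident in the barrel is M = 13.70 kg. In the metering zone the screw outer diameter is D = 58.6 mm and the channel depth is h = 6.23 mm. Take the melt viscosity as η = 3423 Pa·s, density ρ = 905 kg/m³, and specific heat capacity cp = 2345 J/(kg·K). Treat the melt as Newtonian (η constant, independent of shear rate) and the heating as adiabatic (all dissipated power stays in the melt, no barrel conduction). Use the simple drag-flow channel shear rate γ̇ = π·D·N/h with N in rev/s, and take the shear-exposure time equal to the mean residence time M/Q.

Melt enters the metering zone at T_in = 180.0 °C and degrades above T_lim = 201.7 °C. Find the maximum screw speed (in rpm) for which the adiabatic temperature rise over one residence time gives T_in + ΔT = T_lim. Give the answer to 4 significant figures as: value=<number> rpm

value=18.24 rpm

Q_s = Q / 3600 = 295.7 / 3600 = 0.0821389 kg/s
t_res = M / Q_s = 13.70 ÷ 0.0821389 = 166.791 s
D = 58.6 mm = 0.0586 m;  h = 6.23 mm = 0.00623 m
Allowable rise: ΔT_a = T_lim − T_in = 201.7 − 180.0 = 21.7 K
γ̇_max² = ΔT_a·ρ·cp / (η·t_res) = [21.7 × 905 × 2345] / [3423 × 166.791] = 80.6627 s⁻²
γ̇_max = sqrt(80.6627) = 8.98124 s⁻¹
Solve γ̇ = πDN/h for N: N_max = γ̇_max·h/(π·D) = 8.98124 × 0.00623 / (π × 0.0586) = 0.303932 rev/s = 18.2359 rpm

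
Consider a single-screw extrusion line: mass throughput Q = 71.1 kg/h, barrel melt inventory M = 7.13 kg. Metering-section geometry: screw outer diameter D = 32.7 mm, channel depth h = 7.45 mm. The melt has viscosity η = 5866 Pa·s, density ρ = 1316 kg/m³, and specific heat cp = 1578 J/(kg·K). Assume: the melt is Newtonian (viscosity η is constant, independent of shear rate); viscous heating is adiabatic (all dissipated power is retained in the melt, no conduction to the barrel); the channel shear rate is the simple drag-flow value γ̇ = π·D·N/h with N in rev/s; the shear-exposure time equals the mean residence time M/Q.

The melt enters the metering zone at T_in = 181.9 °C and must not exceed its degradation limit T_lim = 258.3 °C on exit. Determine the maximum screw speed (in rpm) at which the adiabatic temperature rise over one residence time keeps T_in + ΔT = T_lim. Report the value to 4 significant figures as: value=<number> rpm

Convert throughput: Q = 71.1 kg/h = 71.1/3600 = 0.01975 kg/s
Mean residence time: t_res = M/Q_s = 7.13 kg / 0.01975 kg/s = 361.013 s
Convert to metres: D = 0.0327 m, h = 0.00745 m
ΔT_a = T_lim − T_in = 258.3 °C − 181.9 °C = 76.4 K
Invert ΔT = ηγ̇²t_res/(ρcp) for γ̇: γ̇_max² = ΔT_a ρ cp / (η t_res) = 76.4·1316·1578 / (5866·361.013) = 74.919 s⁻²
Take the square root: γ̇_max = √(74.919) = 8.65557 s⁻¹
N_max = γ̇_max h / (πD) = 8.65557·0.00745/(π·0.0327) = 0.627703 rev/s → ×60 = 37.6622 rpm

value=37.66 rpm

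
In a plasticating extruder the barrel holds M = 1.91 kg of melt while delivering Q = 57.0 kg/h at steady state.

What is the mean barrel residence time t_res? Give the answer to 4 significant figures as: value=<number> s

Throughput in SI: Q_s = 57.0 kg/h ÷ 3600 s/h = 0.0158333 kg/s
t_res = M / Q_s = 1.91 ÷ 0.0158333 = 120.632 s

value=120.6 s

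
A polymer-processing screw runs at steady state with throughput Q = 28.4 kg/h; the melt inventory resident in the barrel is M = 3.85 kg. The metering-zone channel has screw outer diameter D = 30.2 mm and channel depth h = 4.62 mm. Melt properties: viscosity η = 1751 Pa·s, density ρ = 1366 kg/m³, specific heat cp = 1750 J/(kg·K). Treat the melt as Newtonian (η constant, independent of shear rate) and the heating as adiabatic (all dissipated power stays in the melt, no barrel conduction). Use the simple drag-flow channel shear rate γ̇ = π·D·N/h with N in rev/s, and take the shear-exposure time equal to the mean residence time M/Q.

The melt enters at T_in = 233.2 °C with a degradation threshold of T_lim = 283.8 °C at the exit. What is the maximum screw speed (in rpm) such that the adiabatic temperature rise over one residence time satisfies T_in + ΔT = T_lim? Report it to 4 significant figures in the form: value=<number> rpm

Throughput in SI: Q_s = 28.4 kg/h ÷ 3600 s/h = 0.00788889 kg/s
t_res = M / Q_s = 3.85 / 0.00788889 = 488.028 s
Geometry in SI: D = 30.2 mm → 0.0302 m, h = 4.62 mm → 0.00462 m
ΔT_a = T_lim − T_in = 283.8 − 233.2 = 50.6 K
γ̇_max² = ΔT_a·ρ·cp/(η·t_res) = 50.6·1366·1750/(1751·488.028) = 141.549 s⁻²
Take the square root: γ̇_max = √(141.549) = 11.8975 s⁻¹
Solve γ̇ = πDN/h for N: N_max = γ̇_max·h/(π·D) = 11.8975 × 0.00462 / (π × 0.0302) = 0.579348 rev/s = 34.7609 rpm

value=34.76 rpm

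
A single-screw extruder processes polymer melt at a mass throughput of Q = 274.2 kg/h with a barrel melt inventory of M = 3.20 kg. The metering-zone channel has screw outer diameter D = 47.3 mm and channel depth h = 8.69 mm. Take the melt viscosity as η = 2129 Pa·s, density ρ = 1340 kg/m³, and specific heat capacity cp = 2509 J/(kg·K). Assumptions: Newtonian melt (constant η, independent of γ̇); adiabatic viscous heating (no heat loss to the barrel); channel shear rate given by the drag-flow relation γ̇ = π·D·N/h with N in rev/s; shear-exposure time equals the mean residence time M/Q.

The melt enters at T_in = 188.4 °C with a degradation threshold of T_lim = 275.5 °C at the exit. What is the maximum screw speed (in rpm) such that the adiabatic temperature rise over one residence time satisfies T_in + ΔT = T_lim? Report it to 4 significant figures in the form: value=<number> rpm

value=200.8 rpm

Q_s = Q / 3600 = 274.2 / 3600 = 0.0761667 kg/s
t_res = M / Q_s = 3.20 ÷ 0.0761667 = 42.0131 s
Geometry in SI: D = 47.3 mm → 0.0473 m, h = 8.69 mm → 0.00869 m
Allowable rise: ΔT_a = T_lim − T_in = 275.5 − 188.4 = 87.1 K
γ̇_max² = ΔT_a·ρ·cp / (η·t_res) = [87.1 × 1340 × 2509] / [2129 × 42.0131] = 3273.88 s⁻²
γ̇_max = sqrt(3273.88) = 57.2178 s⁻¹
N_max = γ̇_max h / (πD) = 57.2178·0.00869/(π·0.0473) = 3.34611 rev/s → ×60 = 200.767 rpm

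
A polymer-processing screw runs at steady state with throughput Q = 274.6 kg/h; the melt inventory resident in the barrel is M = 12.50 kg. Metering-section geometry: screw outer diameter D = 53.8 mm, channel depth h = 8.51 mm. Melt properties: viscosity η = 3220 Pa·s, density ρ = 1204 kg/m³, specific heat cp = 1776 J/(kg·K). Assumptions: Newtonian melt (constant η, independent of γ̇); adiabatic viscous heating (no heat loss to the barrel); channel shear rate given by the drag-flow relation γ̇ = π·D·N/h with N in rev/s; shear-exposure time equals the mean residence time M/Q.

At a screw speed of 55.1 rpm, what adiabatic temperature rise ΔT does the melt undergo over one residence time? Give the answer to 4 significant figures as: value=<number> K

value=82.09 K

Throughput in SI: Q_s = 274.6 kg/h ÷ 3600 s/h = 0.0762778 kg/s
Mean residence time: t_res = M/Q_s = 12.50 kg / 0.0762778 kg/s = 163.875 s
Geometry in metres: D = 53.8 mm → 0.0538 m, h = 8.51 mm → 0.00851 m; screw speed N = 55.1 rpm = 0.918333 rev/s
γ̇ = π D N / h = (π)(0.0538)(0.918333) / 0.00851 = 18.2391 s⁻¹
ΔT = η·γ̇²·t_res/(ρ·cp) = [3220 × 18.2391² × 163.875] / [1204 × 1776] = 82.0927 K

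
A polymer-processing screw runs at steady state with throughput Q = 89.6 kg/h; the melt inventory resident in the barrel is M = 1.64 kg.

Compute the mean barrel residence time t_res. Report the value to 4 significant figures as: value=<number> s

Convert throughput: Q = 89.6 kg/h = 89.6/3600 = 0.0248889 kg/s
t_res = M / Q_s = 1.64 / 0.0248889 = 65.8929 s

value=65.89 s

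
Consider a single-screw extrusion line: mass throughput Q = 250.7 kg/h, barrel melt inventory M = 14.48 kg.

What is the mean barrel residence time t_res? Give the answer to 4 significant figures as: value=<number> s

value=207.9 s

Convert throughput: Q = 250.7 kg/h = 250.7/3600 = 0.0696389 kg/s
t_res = M / Q_s = 14.48 ÷ 0.0696389 = 207.93 s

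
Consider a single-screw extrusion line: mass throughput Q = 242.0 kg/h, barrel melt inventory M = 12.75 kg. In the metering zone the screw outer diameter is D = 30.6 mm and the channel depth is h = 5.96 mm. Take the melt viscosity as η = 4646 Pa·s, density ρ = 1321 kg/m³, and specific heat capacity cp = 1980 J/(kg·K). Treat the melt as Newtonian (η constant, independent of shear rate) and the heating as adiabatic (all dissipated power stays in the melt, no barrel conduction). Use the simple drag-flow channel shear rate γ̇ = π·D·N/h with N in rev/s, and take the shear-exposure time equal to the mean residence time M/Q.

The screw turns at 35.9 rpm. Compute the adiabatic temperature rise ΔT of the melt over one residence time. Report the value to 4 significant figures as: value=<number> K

Throughput in SI: Q_s = 242.0 kg/h ÷ 3600 s/h = 0.0672222 kg/s
t_res = M / Q_s = 12.75 ÷ 0.0672222 = 189.669 s
D = 30.6 mm = 0.0306 m;  h = 5.96 mm = 0.00596 m;  N = 35.9 rpm / 60 = 0.598333 rev/s
γ̇ = π D N / h = (π)(0.0306)(0.598333) / 0.00596 = 9.65091 s⁻¹
Adiabatic rise: ΔT = η γ̇² t_res / (ρ cp) = 4646·(9.65091)²·189.669 / (1321·1980) = 31.3794 K

value=31.38 K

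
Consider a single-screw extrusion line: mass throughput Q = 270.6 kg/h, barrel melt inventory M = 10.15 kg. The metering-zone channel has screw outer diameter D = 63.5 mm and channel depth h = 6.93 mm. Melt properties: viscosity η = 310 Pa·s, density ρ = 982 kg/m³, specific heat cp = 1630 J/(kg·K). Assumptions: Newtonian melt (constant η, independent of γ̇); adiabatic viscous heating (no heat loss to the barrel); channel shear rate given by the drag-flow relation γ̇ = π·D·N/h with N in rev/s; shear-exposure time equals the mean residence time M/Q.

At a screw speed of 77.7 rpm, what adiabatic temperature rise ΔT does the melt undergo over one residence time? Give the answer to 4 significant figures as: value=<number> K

value=36.34 K

Throughput in SI: Q_s = 270.6 kg/h ÷ 3600 s/h = 0.0751667 kg/s
t_res = M / Q_s = 10.15 ÷ 0.0751667 = 135.033 s
D = 63.5 mm = 0.0635 m;  h = 6.93 mm = 0.00693 m;  N = 77.7 rpm / 60 = 1.295 rev/s
γ̇ = π·D·N / h = π · 0.0635 · 1.295 / 0.00693 = 37.2786 s⁻¹
ΔT = η·γ̇²·t_res / (ρ·cp) = 310 · (37.2786)² · 135.033 / (982 · 1630) = 36.3432 K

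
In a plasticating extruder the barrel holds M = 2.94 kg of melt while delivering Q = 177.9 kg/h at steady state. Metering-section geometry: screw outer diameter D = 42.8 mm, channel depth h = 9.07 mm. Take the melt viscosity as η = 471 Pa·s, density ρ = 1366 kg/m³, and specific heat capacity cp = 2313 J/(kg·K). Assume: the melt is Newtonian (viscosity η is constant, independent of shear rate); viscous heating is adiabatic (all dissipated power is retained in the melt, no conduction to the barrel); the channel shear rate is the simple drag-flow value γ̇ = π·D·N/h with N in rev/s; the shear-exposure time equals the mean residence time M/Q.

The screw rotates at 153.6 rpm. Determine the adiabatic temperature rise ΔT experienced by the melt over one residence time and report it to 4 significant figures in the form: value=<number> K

value=12.77 K

Q_s = Q / 3600 = 177.9 / 3600 = 0.0494167 kg/s
t_res = M / Q_s = 2.94 ÷ 0.0494167 = 59.4941 s
Geometry in metres: D = 42.8 mm → 0.0428 m, h = 9.07 mm → 0.00907 m; screw speed N = 153.6 rpm = 2.56 rev/s
Shear rate: γ̇ = πDN/h = π·0.0428·2.56/0.00907 = 37.9513 s⁻¹
ΔT = η·γ̇²·t_res/(ρ·cp) = [471 × 37.9513² × 59.4941] / [1366 × 2313] = 12.7738 K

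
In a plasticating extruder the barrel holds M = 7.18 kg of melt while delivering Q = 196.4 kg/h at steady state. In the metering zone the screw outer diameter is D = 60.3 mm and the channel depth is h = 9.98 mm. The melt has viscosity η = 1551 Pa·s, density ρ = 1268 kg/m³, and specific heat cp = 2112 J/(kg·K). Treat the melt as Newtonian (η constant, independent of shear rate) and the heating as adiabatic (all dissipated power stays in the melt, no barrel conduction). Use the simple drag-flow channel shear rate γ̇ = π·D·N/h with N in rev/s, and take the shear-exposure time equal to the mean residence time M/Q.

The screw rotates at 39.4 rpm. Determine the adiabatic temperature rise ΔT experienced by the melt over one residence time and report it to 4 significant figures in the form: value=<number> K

value=11.84 K

Convert throughput: Q = 196.4 kg/h = 196.4/3600 = 0.0545556 kg/s
t_res = M / Q_s = 7.18 ÷ 0.0545556 = 131.609 s
Geometry in metres: D = 60.3 mm → 0.0603 m, h = 9.98 mm → 0.00998 m; screw speed N = 39.4 rpm = 0.656667 rev/s
Shear rate: γ̇ = πDN/h = π·0.0603·0.656667/0.00998 = 12.4647 s⁻¹
ΔT = η·γ̇²·t_res / (ρ·cp) = 1551 · (12.4647)² · 131.609 / (1268 · 2112) = 11.8426 K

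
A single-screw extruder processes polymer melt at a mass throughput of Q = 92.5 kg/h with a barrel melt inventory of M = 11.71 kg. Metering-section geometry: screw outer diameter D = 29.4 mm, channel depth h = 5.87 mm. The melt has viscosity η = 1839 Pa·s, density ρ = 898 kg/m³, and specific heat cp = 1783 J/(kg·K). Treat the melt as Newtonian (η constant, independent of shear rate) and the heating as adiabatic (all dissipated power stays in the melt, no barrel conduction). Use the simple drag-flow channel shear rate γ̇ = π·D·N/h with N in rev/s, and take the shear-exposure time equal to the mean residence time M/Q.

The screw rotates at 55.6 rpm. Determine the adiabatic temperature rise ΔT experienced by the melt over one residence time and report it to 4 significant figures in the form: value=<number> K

Q_s = Q / 3600 = 92.5 / 3600 = 0.0256944 kg/s
t_res = M / Q_s = 11.71 ÷ 0.0256944 = 455.741 s
Geometry in metres: D = 29.4 mm → 0.0294 m, h = 5.87 mm → 0.00587 m; screw speed N = 55.6 rpm = 0.926667 rev/s
γ̇ = π·D·N / h = π · 0.0294 · 0.926667 / 0.00587 = 14.5808 s⁻¹
ΔT = η·γ̇²·t_res/(ρ·cp) = [1839 × 14.5808² × 455.741] / [898 × 1783] = 111.285 K

value=111.3 K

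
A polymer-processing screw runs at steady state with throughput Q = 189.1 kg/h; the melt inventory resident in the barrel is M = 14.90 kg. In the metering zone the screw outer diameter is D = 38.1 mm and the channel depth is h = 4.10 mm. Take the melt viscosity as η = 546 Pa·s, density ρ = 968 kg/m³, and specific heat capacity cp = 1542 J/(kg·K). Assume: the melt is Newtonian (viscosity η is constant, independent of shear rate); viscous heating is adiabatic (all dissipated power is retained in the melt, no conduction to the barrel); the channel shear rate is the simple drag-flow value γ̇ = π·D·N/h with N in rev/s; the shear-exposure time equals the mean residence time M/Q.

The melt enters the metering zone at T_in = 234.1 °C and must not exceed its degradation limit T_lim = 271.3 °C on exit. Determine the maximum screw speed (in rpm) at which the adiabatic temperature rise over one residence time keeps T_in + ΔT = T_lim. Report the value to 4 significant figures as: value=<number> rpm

Convert throughput: Q = 189.1 kg/h = 189.1/3600 = 0.0525278 kg/s
t_res = M / Q_s = 14.90 ÷ 0.0525278 = 283.659 s
Convert to metres: D = 0.0381 m, h = 0.0041 m
ΔT_a = T_lim − T_in = 271.3 − 234.1 = 37.2 K
γ̇_max² = ΔT_a·ρ·cp/(η·t_res) = 37.2·968·1542/(546·283.659) = 358.52 s⁻²
γ̇_max = sqrt(358.52) = 18.9346 s⁻¹
N_max = γ̇_max h / (πD) = 18.9346·0.0041/(π·0.0381) = 0.648583 rev/s → ×60 = 38.915 rpm

value=38.91 rpm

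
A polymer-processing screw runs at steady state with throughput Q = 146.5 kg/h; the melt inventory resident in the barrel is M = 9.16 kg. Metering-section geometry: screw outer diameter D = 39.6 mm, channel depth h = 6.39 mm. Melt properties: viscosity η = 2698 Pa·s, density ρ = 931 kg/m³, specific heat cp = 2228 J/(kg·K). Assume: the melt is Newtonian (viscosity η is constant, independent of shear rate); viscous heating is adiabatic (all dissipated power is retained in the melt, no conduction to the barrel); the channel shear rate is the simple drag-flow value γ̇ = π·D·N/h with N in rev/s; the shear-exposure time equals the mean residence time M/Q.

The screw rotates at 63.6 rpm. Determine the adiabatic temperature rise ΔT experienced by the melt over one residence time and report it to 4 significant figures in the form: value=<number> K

Q_s = Q / 3600 = 146.5 / 3600 = 0.0406944 kg/s
Mean residence time: t_res = M/Q_s = 9.16 kg / 0.0406944 kg/s = 225.092 s
Convert to SI: D = 0.0396 m, h = 0.00639 m, N = 63.6/60 = 1.06 rev/s
Shear rate: γ̇ = πDN/h = π·0.0396·1.06/0.00639 = 20.6372 s⁻¹
ΔT = η·γ̇²·t_res / (ρ·cp) = 2698 · (20.6372)² · 225.092 / (931 · 2228) = 124.692 K

value=124.7 K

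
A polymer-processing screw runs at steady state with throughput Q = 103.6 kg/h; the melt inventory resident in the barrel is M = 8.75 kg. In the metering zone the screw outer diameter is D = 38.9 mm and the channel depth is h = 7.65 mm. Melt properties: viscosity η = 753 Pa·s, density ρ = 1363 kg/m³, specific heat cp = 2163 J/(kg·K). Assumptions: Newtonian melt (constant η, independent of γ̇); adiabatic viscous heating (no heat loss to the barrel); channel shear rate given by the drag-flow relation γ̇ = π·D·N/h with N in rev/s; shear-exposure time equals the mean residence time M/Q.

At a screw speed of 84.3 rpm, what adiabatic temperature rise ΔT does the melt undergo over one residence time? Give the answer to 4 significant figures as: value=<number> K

value=39.12 K

Throughput in SI: Q_s = 103.6 kg/h ÷ 3600 s/h = 0.0287778 kg/s
t_res = M / Q_s = 8.75 ÷ 0.0287778 = 304.054 s
D = 38.9 mm = 0.0389 m;  h = 7.65 mm = 0.00765 m;  N = 84.3 rpm / 60 = 1.405 rev/s
Shear rate: γ̇ = πDN/h = π·0.0389·1.405/0.00765 = 22.4447 s⁻¹
ΔT = η·γ̇²·t_res / (ρ·cp) = 753 · (22.4447)² · 304.054 / (1363 · 2163) = 39.1221 K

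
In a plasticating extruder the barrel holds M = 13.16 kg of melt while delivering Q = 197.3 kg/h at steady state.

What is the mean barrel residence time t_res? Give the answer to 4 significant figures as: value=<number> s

Throughput in SI: Q_s = 197.3 kg/h ÷ 3600 s/h = 0.0548056 kg/s
t_res = M / Q_s = 13.16 ÷ 0.0548056 = 240.122 s

value=240.1 s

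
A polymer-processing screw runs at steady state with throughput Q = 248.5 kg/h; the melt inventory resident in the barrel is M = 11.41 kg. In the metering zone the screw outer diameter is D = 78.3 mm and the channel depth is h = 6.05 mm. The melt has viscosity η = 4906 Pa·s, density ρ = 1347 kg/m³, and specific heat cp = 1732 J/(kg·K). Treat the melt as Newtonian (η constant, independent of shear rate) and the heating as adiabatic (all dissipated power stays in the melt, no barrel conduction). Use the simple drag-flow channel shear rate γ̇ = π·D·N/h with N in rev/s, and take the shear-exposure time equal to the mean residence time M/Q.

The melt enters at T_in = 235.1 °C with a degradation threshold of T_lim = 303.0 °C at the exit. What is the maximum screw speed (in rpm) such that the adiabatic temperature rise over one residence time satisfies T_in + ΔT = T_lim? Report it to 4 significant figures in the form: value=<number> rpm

value=20.62 rpm

Q_s = Q / 3600 = 248.5 / 3600 = 0.0690278 kg/s
Mean residence time: t_res = M/Q_s = 11.41 kg / 0.0690278 kg/s = 165.296 s
D = 78.3 mm = 0.0783 m;  h = 6.05 mm = 0.00605 m
ΔT_a = T_lim − T_in = 303.0 °C − 235.1 °C = 67.9 K
γ̇_max² = ΔT_a·ρ·cp/(η·t_res) = 67.9·1347·1732/(4906·165.296) = 195.342 s⁻²
γ̇_max = sqrt(195.342) = 13.9765 s⁻¹
Solve γ̇ = πDN/h for N: N_max = γ̇_max·h/(π·D) = 13.9765 × 0.00605 / (π × 0.0783) = 0.343749 rev/s = 20.625 rpm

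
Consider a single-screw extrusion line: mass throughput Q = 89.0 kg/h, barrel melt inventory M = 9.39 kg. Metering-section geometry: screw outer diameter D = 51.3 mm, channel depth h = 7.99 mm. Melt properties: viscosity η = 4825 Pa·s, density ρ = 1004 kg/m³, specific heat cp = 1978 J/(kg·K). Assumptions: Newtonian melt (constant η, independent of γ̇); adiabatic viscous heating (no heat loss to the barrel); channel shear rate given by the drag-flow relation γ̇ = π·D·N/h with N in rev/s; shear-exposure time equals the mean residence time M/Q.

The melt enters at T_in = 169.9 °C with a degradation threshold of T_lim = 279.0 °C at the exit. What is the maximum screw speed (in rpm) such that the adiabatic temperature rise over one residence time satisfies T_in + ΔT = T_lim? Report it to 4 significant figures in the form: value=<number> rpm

value=32.34 rpm

Convert throughput: Q = 89.0 kg/h = 89.0/3600 = 0.0247222 kg/s
Mean residence time: t_res = M/Q_s = 9.39 kg / 0.0247222 kg/s = 379.82 s
D = 51.3 mm = 0.0513 m;  h = 7.99 mm = 0.00799 m
Allowable rise: ΔT_a = T_lim − T_in = 279.0 − 169.9 = 109.1 K
γ̇_max² = ΔT_a·ρ·cp/(η·t_res) = 109.1·1004·1978/(4825·379.82) = 118.225 s⁻²
γ̇_max = √118.225 = 10.8731 s⁻¹
N_max = γ̇_max h / (πD) = 10.8731·0.00799/(π·0.0513) = 0.539056 rev/s → ×60 = 32.3434 rpm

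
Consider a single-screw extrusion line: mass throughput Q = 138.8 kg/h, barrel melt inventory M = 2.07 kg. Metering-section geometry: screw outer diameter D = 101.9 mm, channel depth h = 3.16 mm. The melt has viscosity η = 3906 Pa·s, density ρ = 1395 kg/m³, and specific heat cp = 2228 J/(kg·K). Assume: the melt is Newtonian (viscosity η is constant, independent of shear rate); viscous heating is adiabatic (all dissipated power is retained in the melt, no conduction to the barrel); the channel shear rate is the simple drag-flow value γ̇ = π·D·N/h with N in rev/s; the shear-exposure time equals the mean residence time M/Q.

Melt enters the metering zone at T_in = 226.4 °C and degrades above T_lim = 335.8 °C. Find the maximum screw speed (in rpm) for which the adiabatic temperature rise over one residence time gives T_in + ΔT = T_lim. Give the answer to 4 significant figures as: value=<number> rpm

value=23.85 rpm

Throughput in SI: Q_s = 138.8 kg/h ÷ 3600 s/h = 0.0385556 kg/s
Mean residence time: t_res = M/Q_s = 2.07 kg / 0.0385556 kg/s = 53.6888 s
Convert to metres: D = 0.1019 m, h = 0.00316 m
ΔT_a = T_lim − T_in = 335.8 °C − 226.4 °C = 109.4 K
Invert ΔT = ηγ̇²t_res/(ρcp) for γ̇: γ̇_max² = ΔT_a ρ cp / (η t_res) = 109.4·1395·2228 / (3906·53.6888) = 1621.4 s⁻²
Take the square root: γ̇_max = √(1621.4) = 40.2667 s⁻¹
Solve γ̇ = πDN/h for N: N_max = γ̇_max·h/(π·D) = 40.2667 × 0.00316 / (π × 0.1019) = 0.397474 rev/s = 23.8484 rpm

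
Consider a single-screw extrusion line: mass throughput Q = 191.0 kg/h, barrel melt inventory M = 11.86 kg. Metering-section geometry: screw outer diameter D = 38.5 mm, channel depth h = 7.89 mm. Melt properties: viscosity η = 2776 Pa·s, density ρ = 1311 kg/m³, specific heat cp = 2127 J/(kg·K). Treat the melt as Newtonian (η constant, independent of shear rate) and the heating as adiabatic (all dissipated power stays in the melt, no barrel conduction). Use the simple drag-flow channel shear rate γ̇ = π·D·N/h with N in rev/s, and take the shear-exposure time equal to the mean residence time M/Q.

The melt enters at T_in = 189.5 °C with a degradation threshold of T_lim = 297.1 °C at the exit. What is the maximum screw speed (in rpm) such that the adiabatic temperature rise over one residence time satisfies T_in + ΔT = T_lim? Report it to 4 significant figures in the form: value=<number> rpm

Convert throughput: Q = 191.0 kg/h = 191.0/3600 = 0.0530556 kg/s
t_res = M / Q_s = 11.86 / 0.0530556 = 223.539 s
D = 38.5 mm = 0.0385 m;  h = 7.89 mm = 0.00789 m
ΔT_a = T_lim − T_in = 297.1 − 189.5 = 107.6 K
Invert ΔT = ηγ̇²t_res/(ρcp) for γ̇: γ̇_max² = ΔT_a ρ cp / (η t_res) = 107.6·1311·2127 / (2776·223.539) = 483.514 s⁻²
Take the square root: γ̇_max = √(483.514) = 21.989 s⁻¹
N_max = γ̇_max h / (πD) = 21.989·0.00789/(π·0.0385) = 1.4344 rev/s → ×60 = 86.0641 rpm

value=86.06 rpm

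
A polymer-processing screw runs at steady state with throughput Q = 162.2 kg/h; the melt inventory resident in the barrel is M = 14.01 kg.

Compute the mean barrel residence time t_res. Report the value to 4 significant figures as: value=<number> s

value=310.9 s

Convert throughput: Q = 162.2 kg/h = 162.2/3600 = 0.0450556 kg/s
t_res = M / Q_s = 14.01 ÷ 0.0450556 = 310.949 s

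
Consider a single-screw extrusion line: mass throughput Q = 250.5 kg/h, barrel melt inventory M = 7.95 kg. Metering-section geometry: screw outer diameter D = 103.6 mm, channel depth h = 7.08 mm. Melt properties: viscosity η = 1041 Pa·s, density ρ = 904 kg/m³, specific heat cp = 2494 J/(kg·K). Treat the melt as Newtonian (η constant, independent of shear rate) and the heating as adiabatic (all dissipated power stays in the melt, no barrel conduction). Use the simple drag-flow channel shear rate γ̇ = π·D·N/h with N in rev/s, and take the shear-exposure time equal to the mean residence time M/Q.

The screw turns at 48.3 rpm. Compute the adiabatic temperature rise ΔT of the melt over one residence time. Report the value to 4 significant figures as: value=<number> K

value=72.24 K

Q_s = Q / 3600 = 250.5 / 3600 = 0.0695833 kg/s
t_res = M / Q_s = 7.95 ÷ 0.0695833 = 114.251 s
Geometry in metres: D = 103.6 mm → 0.1036 m, h = 7.08 mm → 0.00708 m; screw speed N = 48.3 rpm = 0.805 rev/s
γ̇ = π D N / h = (π)(0.1036)(0.805) / 0.00708 = 37.006 s⁻¹
ΔT = η·γ̇²·t_res/(ρ·cp) = [1041 × 37.006² × 114.251] / [904 × 2494] = 72.2424 K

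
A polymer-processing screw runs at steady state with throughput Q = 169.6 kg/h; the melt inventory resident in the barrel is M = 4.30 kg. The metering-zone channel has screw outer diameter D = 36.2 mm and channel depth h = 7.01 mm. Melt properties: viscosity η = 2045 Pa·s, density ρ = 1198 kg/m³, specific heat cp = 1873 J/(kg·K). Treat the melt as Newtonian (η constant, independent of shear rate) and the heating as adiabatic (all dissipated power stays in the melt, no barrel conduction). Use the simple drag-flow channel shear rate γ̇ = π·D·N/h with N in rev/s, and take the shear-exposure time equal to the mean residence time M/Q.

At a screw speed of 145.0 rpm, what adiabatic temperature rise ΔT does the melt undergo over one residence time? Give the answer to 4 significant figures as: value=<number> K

Q_s = Q / 3600 = 169.6 / 3600 = 0.0471111 kg/s
t_res = M / Q_s = 4.30 / 0.0471111 = 91.2736 s
Convert to SI: D = 0.0362 m, h = 0.00701 m, N = 145.0/60 = 2.41667 rev/s
Shear rate: γ̇ = πDN/h = π·0.0362·2.41667/0.00701 = 39.2064 s⁻¹
ΔT = η·γ̇²·t_res / (ρ·cp) = 2045 · (39.2064)² · 91.2736 / (1198 · 1873) = 127.867 K

value=127.9 K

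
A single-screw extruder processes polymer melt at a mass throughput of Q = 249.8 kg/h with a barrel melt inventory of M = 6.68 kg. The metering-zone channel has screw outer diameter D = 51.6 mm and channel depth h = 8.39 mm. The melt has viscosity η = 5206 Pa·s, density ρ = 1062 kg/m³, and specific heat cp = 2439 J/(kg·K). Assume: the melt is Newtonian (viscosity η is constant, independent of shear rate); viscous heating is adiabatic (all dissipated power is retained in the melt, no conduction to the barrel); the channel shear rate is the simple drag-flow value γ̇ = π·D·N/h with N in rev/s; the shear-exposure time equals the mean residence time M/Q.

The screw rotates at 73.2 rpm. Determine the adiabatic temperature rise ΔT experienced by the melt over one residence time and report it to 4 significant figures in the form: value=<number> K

Convert throughput: Q = 249.8 kg/h = 249.8/3600 = 0.0693889 kg/s
Mean residence time: t_res = M/Q_s = 6.68 kg / 0.0693889 kg/s = 96.269 s
D = 51.6 mm = 0.0516 m;  h = 8.39 mm = 0.00839 m;  N = 73.2 rpm / 60 = 1.22 rev/s
γ̇ = π D N / h = (π)(0.0516)(1.22) / 0.00839 = 23.5721 s⁻¹
ΔT = η·γ̇²·t_res / (ρ·cp) = 5206 · (23.5721)² · 96.269 / (1062 · 2439) = 107.51 K

value=107.5 K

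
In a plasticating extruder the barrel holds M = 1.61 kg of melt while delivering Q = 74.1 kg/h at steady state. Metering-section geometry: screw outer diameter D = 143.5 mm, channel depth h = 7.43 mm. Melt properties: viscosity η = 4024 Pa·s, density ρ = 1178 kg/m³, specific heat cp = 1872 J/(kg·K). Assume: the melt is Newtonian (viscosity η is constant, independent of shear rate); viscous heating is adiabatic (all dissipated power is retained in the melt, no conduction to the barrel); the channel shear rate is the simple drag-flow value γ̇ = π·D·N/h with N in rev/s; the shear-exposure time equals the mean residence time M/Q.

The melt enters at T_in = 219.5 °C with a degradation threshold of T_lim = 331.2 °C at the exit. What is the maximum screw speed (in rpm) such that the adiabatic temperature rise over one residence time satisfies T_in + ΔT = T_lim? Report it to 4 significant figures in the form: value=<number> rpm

Q_s = Q / 3600 = 74.1 / 3600 = 0.0205833 kg/s
t_res = M / Q_s = 1.61 ÷ 0.0205833 = 78.2186 s
Geometry in SI: D = 143.5 mm → 0.1435 m, h = 7.43 mm → 0.00743 m
Allowable rise: ΔT_a = T_lim − T_in = 331.2 − 219.5 = 111.7 K
γ̇_max² = ΔT_a·ρ·cp/(η·t_res) = 111.7·1178·1872/(4024·78.2186) = 782.593 s⁻²
γ̇_max = sqrt(782.593) = 27.9749 s⁻¹
N_max = γ̇_max·h / (π·D) = 27.9749 · 0.00743 / (π · 0.1435) = 0.461058 rev/s = 27.6635 rpm

value=27.66 rpm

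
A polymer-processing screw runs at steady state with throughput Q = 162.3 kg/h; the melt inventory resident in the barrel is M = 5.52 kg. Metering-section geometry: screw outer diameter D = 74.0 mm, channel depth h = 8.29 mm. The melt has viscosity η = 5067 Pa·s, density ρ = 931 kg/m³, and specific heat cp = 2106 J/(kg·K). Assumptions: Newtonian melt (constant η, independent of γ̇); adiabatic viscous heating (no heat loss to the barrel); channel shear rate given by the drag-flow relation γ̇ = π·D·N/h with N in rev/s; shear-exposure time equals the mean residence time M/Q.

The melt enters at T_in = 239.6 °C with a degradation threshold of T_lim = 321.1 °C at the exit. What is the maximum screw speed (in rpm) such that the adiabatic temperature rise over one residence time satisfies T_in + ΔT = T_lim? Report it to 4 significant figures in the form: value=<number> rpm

value=34.34 rpm

Throughput in SI: Q_s = 162.3 kg/h ÷ 3600 s/h = 0.0450833 kg/s
t_res = M / Q_s = 5.52 ÷ 0.0450833 = 122.44 s
Convert to metres: D = 0.074 m, h = 0.00829 m
ΔT_a = T_lim − T_in = 321.1 °C − 239.6 °C = 81.5 K
γ̇_max² = ΔT_a·ρ·cp/(η·t_res) = 81.5·931·2106/(5067·122.44) = 257.568 s⁻²
γ̇_max = √257.568 = 16.0489 s⁻¹
N_max = γ̇_max h / (πD) = 16.0489·0.00829/(π·0.074) = 0.572293 rev/s → ×60 = 34.3376 rpm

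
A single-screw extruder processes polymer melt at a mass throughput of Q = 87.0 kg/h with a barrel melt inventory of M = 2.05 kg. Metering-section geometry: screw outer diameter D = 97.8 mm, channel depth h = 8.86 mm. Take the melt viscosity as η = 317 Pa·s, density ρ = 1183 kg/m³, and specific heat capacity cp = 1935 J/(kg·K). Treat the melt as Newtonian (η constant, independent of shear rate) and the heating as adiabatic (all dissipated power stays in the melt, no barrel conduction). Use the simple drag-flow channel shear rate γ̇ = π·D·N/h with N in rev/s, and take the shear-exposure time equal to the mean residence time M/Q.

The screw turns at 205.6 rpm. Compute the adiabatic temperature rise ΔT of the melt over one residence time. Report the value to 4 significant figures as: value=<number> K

value=165.9 K

Q_s = Q / 3600 = 87.0 / 3600 = 0.0241667 kg/s
Mean residence time: t_res = M/Q_s = 2.05 kg / 0.0241667 kg/s = 84.8276 s
Convert to SI: D = 0.0978 m, h = 0.00886 m, N = 205.6/60 = 3.42667 rev/s
γ̇ = π·D·N / h = π · 0.0978 · 3.42667 / 0.00886 = 118.83 s⁻¹
Adiabatic rise: ΔT = η γ̇² t_res / (ρ cp) = 317·(118.83)²·84.8276 / (1183·1935) = 165.876 K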